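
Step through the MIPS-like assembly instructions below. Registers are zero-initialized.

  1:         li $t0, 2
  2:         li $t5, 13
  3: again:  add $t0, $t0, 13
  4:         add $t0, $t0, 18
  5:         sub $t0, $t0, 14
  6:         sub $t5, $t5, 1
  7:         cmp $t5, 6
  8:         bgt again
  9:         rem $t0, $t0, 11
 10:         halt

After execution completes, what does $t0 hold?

$t0=2
$t5=13
$t0=2+13=15
$t0=15+18=33
$t0=33-14=19
$t5=13-1=12
cmp $t5, 6  (cmp 12,6)
bgt again: taken
$t0=19+13=32
$t0=32+18=50
$t0=50-14=36
$t5=12-1=11
cmp $t5, 6  (cmp 11,6)
bgt again: taken
$t0=36+13=49
$t0=49+18=67
$t0=67-14=53
$t5=11-1=10
cmp $t5, 6  (cmp 10,6)
bgt again: taken
$t0=53+13=66
$t0=66+18=84
$t0=84-14=70
$t5=10-1=9
cmp $t5, 6  (cmp 9,6)
bgt again: taken
$t0=70+13=83
$t0=83+18=101
$t0=101-14=87
$t5=9-1=8
cmp $t5, 6  (cmp 8,6)
bgt again: taken
$t0=87+13=100
$t0=100+18=118
$t0=118-14=104
$t5=8-1=7
cmp $t5, 6  (cmp 7,6)
bgt again: taken
$t0=104+13=117
$t0=117+18=135
$t0=135-14=121
$t5=7-1=6
cmp $t5, 6  (cmp 6,6)
bgt again: not taken
$t0=121%11=0
halt.

0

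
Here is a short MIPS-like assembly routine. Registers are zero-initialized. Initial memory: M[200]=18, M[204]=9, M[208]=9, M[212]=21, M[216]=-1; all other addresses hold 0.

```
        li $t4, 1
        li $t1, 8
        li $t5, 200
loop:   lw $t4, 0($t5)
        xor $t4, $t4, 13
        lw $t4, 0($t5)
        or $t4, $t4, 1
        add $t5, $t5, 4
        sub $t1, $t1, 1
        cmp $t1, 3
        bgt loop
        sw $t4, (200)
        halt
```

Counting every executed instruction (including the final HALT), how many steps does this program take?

li $t4, 1 → $t4=1
li $t1, 8 → $t1=8
li $t5, 200 → $t5=200
lw $t4, 0($t5) → $t4=M[200]=18
xor $t4, $t4, 13 → $t4=18^13=31
lw $t4, 0($t5) → $t4=M[200]=18
or $t4, $t4, 1 → $t4=18|1=19
add $t5, $t5, 4 → $t5=200+4=204
sub $t1, $t1, 1 → $t1=8-1=7
cmp $t1, 3  (cmp 7,3)
bgt loop: taken
lw $t4, 0($t5) → $t4=M[204]=9
xor $t4, $t4, 13 → $t4=9^13=4
lw $t4, 0($t5) → $t4=M[204]=9
or $t4, $t4, 1 → $t4=9|1=9
add $t5, $t5, 4 → $t5=204+4=208
sub $t1, $t1, 1 → $t1=7-1=6
cmp $t1, 3  (cmp 6,3)
bgt loop: taken
lw $t4, 0($t5) → $t4=M[208]=9
xor $t4, $t4, 13 → $t4=9^13=4
lw $t4, 0($t5) → $t4=M[208]=9
or $t4, $t4, 1 → $t4=9|1=9
add $t5, $t5, 4 → $t5=208+4=212
sub $t1, $t1, 1 → $t1=6-1=5
cmp $t1, 3  (cmp 5,3)
bgt loop: taken
lw $t4, 0($t5) → $t4=M[212]=21
xor $t4, $t4, 13 → $t4=21^13=24
lw $t4, 0($t5) → $t4=M[212]=21
or $t4, $t4, 1 → $t4=21|1=21
add $t5, $t5, 4 → $t5=212+4=216
sub $t1, $t1, 1 → $t1=5-1=4
cmp $t1, 3  (cmp 4,3)
bgt loop: taken
lw $t4, 0($t5) → $t4=M[216]=-1
xor $t4, $t4, 13 → $t4=(-1)^13=-14
lw $t4, 0($t5) → $t4=M[216]=-1
or $t4, $t4, 1 → $t4=(-1)|1=-1
add $t5, $t5, 4 → $t5=216+4=220
sub $t1, $t1, 1 → $t1=4-1=3
cmp $t1, 3  (cmp 3,3)
bgt loop: not taken
sw $t4, (200) → M[200]=-1
halt.
Total executed instructions: 45.

45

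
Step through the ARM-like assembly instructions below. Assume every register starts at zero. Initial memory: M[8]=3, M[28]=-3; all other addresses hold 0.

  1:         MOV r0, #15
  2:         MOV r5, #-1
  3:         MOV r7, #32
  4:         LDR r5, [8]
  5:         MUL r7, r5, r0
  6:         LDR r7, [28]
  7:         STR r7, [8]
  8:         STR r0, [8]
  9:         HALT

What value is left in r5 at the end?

3

MOV r0, #15 → r0=15
MOV r5, #-1 → r5=-1
MOV r7, #32 → r7=32
LDR r5, [8] → r5=M[8]=3
MUL r7, r5, r0 → r7=3*15=45
LDR r7, [28] → r7=M[28]=-3
STR r7, [8] → M[8]=-3
STR r0, [8] → M[8]=15
halt.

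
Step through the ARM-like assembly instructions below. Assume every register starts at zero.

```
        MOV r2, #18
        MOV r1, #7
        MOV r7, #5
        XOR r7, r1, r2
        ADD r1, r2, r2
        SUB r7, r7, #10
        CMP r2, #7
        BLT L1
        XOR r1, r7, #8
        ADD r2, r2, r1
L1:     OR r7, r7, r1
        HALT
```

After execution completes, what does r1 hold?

MOV r2, #18 → r2=18
MOV r1, #7 → r1=7
MOV r7, #5 → r7=5
XOR r7, r1, r2 → r7=7^18=21
ADD r1, r2, r2 → r1=18+18=36
SUB r7, r7, #10 → r7=21-10=11
CMP r2, #7  (cmp 18,7)
BLT L1: not taken
XOR r1, r7, #8 → r1=11^8=3
ADD r2, r2, r1 → r2=18+3=21
OR r7, r7, r1 → r7=11|3=11
halt.

3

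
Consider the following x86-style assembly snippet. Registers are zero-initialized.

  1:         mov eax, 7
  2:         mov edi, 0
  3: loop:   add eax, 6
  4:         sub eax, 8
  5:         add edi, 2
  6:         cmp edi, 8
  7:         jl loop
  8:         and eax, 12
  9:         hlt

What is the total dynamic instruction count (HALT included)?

24

eax=7
edi=0
eax=7+6=13
eax=13-8=5
edi=0+2=2
cmp edi, 8  (cmp 2,8)
jl loop: taken
eax=5+6=11
eax=11-8=3
edi=2+2=4
cmp edi, 8  (cmp 4,8)
jl loop: taken
eax=3+6=9
eax=9-8=1
edi=4+2=6
cmp edi, 8  (cmp 6,8)
jl loop: taken
eax=1+6=7
eax=7-8=-1
edi=6+2=8
cmp edi, 8  (cmp 8,8)
jl loop: not taken
eax=(-1)&12=12
halt.
Total executed instructions: 24.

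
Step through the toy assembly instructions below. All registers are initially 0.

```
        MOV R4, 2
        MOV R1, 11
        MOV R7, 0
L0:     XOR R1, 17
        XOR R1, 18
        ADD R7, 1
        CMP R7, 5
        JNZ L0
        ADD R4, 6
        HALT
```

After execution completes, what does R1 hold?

8

R4=2
R1=11
R7=0
R1=11^17=26
R1=26^18=8
R7=0+1=1
CMP R7, 5  (cmp 1,5)
JNZ L0: taken
R1=8^17=25
R1=25^18=11
R7=1+1=2
CMP R7, 5  (cmp 2,5)
JNZ L0: taken
R1=11^17=26
R1=26^18=8
R7=2+1=3
CMP R7, 5  (cmp 3,5)
JNZ L0: taken
R1=8^17=25
R1=25^18=11
R7=3+1=4
CMP R7, 5  (cmp 4,5)
JNZ L0: taken
R1=11^17=26
R1=26^18=8
R7=4+1=5
CMP R7, 5  (cmp 5,5)
JNZ L0: not taken
R4=2+6=8
halt.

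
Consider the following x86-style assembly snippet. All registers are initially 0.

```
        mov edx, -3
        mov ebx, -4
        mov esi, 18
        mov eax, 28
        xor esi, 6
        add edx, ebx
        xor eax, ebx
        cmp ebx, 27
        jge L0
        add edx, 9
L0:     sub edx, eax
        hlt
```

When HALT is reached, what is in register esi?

20

edx=-3
ebx=-4
esi=18
eax=28
esi=18^6=20
edx=(-3)+(-4)=-7
eax=28^(-4)=-32
cmp ebx, 27  (cmp -4,27)
jge L0: not taken
edx=(-7)+9=2
edx=2-(-32)=34
halt.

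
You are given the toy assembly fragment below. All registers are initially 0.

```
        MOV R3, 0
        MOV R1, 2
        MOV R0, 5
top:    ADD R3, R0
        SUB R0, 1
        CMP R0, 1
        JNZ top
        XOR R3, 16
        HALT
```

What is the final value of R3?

R3=0
R1=2
R0=5
R3=0+5=5
R0=5-1=4
CMP R0, 1  (cmp 4,1)
JNZ top: taken
R3=5+4=9
R0=4-1=3
CMP R0, 1  (cmp 3,1)
JNZ top: taken
R3=9+3=12
R0=3-1=2
CMP R0, 1  (cmp 2,1)
JNZ top: taken
R3=12+2=14
R0=2-1=1
CMP R0, 1  (cmp 1,1)
JNZ top: not taken
R3=14^16=30
halt.

30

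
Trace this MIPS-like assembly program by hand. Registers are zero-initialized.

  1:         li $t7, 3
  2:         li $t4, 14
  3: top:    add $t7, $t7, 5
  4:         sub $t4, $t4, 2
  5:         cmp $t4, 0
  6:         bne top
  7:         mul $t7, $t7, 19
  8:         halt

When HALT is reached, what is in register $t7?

722

after li $t7, 3: $t7=3
after li $t4, 14: $t4=14
after add $t7, $t7, 5: $t7=3+5=8
after sub $t4, $t4, 2: $t4=14-2=12
cmp $t4, 0  (cmp 12,0)
bne top: taken
after add $t7, $t7, 5: $t7=8+5=13
after sub $t4, $t4, 2: $t4=12-2=10
cmp $t4, 0  (cmp 10,0)
bne top: taken
after add $t7, $t7, 5: $t7=13+5=18
after sub $t4, $t4, 2: $t4=10-2=8
cmp $t4, 0  (cmp 8,0)
bne top: taken
after add $t7, $t7, 5: $t7=18+5=23
after sub $t4, $t4, 2: $t4=8-2=6
cmp $t4, 0  (cmp 6,0)
bne top: taken
after add $t7, $t7, 5: $t7=23+5=28
after sub $t4, $t4, 2: $t4=6-2=4
cmp $t4, 0  (cmp 4,0)
bne top: taken
after add $t7, $t7, 5: $t7=28+5=33
after sub $t4, $t4, 2: $t4=4-2=2
cmp $t4, 0  (cmp 2,0)
bne top: taken
after add $t7, $t7, 5: $t7=33+5=38
after sub $t4, $t4, 2: $t4=2-2=0
cmp $t4, 0  (cmp 0,0)
bne top: not taken
after mul $t7, $t7, 19: $t7=38*19=722
halt.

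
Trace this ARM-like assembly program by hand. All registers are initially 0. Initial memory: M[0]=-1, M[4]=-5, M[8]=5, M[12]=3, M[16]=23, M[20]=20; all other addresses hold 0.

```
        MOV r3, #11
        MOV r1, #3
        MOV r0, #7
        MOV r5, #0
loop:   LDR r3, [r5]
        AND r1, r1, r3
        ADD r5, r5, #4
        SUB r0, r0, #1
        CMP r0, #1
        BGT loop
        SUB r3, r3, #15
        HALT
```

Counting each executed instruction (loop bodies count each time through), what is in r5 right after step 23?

r3=11
r1=3
r0=7
r5=0
r3=M[0]=-1
r1=3&(-1)=3
r5=0+4=4
r0=7-1=6
CMP r0, #1  (cmp 6,1)
BGT loop: taken
r3=M[4]=-5
r1=3&(-5)=3
r5=4+4=8
r0=6-1=5
CMP r0, #1  (cmp 5,1)
BGT loop: taken
r3=M[8]=5
r1=3&5=1
r5=8+4=12
r0=5-1=4
CMP r0, #1  (cmp 4,1)
BGT loop: taken
r3=M[12]=3
After step 23: r5 = 12.

12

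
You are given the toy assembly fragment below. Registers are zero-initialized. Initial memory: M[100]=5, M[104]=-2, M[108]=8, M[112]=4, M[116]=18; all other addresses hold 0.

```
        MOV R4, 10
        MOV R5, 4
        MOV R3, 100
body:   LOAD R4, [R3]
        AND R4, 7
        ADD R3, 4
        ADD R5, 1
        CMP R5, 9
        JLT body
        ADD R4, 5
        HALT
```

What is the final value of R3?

120

MOV R4, 10 → R4=10
MOV R5, 4 → R5=4
MOV R3, 100 → R3=100
LOAD R4, [R3] → R4=M[100]=5
AND R4, 7 → R4=5&7=5
ADD R3, 4 → R3=100+4=104
ADD R5, 1 → R5=4+1=5
CMP R5, 9  (cmp 5,9)
JLT body: taken
LOAD R4, [R3] → R4=M[104]=-2
AND R4, 7 → R4=(-2)&7=6
ADD R3, 4 → R3=104+4=108
ADD R5, 1 → R5=5+1=6
CMP R5, 9  (cmp 6,9)
JLT body: taken
LOAD R4, [R3] → R4=M[108]=8
AND R4, 7 → R4=8&7=0
ADD R3, 4 → R3=108+4=112
ADD R5, 1 → R5=6+1=7
CMP R5, 9  (cmp 7,9)
JLT body: taken
LOAD R4, [R3] → R4=M[112]=4
AND R4, 7 → R4=4&7=4
ADD R3, 4 → R3=112+4=116
ADD R5, 1 → R5=7+1=8
CMP R5, 9  (cmp 8,9)
JLT body: taken
LOAD R4, [R3] → R4=M[116]=18
AND R4, 7 → R4=18&7=2
ADD R3, 4 → R3=116+4=120
ADD R5, 1 → R5=8+1=9
CMP R5, 9  (cmp 9,9)
JLT body: not taken
ADD R4, 5 → R4=2+5=7
halt.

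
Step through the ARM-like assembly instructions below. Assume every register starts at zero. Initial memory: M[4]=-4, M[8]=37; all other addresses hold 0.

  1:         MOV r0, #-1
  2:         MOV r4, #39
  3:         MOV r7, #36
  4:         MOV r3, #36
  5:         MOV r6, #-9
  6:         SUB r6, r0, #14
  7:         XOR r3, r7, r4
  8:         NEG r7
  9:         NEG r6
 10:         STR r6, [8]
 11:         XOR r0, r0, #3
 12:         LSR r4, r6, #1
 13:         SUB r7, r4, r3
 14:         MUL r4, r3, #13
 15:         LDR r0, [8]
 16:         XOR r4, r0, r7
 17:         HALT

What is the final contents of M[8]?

15

after MOV r0, #-1: r0=-1
after MOV r4, #39: r4=39
after MOV r7, #36: r7=36
after MOV r3, #36: r3=36
after MOV r6, #-9: r6=-9
after SUB r6, r0, #14: r6=(-1)-14=-15
after XOR r3, r7, r4: r3=36^39=3
after NEG r7: r7=-(36)=-36
after NEG r6: r6=-(-15)=15
STR r6, [8] → M[8]=15
after XOR r0, r0, #3: r0=(-1)^3=-4
after LSR r4, r6, #1: r4=15>>1=7
after SUB r7, r4, r3: r7=7-3=4
after MUL r4, r3, #13: r4=3*13=39
after LDR r0, [8]: r0=M[8]=15
after XOR r4, r0, r7: r4=15^4=11
halt.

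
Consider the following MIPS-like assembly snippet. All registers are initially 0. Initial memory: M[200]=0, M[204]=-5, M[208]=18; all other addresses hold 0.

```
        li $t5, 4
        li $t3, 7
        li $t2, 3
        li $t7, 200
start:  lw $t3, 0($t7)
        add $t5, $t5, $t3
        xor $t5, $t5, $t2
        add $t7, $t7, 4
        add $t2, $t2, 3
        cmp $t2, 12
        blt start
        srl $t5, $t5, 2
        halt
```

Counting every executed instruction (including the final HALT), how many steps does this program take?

after li $t5, 4: $t5=4
after li $t3, 7: $t3=7
after li $t2, 3: $t2=3
after li $t7, 200: $t7=200
after lw $t3, 0($t7): $t3=M[200]=0
after add $t5, $t5, $t3: $t5=4+0=4
after xor $t5, $t5, $t2: $t5=4^3=7
after add $t7, $t7, 4: $t7=200+4=204
after add $t2, $t2, 3: $t2=3+3=6
cmp $t2, 12  (cmp 6,12)
blt start: taken
after lw $t3, 0($t7): $t3=M[204]=-5
after add $t5, $t5, $t3: $t5=7+(-5)=2
after xor $t5, $t5, $t2: $t5=2^6=4
after add $t7, $t7, 4: $t7=204+4=208
after add $t2, $t2, 3: $t2=6+3=9
cmp $t2, 12  (cmp 9,12)
blt start: taken
after lw $t3, 0($t7): $t3=M[208]=18
after add $t5, $t5, $t3: $t5=4+18=22
after xor $t5, $t5, $t2: $t5=22^9=31
after add $t7, $t7, 4: $t7=208+4=212
after add $t2, $t2, 3: $t2=9+3=12
cmp $t2, 12  (cmp 12,12)
blt start: not taken
after srl $t5, $t5, 2: $t5=31>>2=7
halt.
Total executed instructions: 27.

27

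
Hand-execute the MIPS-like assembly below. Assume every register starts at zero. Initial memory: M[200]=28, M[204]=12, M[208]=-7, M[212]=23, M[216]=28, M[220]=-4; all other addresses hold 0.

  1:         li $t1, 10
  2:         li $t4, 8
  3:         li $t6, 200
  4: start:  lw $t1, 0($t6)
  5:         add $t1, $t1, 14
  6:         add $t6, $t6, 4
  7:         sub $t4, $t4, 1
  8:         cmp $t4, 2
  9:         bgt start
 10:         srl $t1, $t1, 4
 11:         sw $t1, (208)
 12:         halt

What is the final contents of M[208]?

$t1=10
$t4=8
$t6=200
$t1=M[200]=28
$t1=28+14=42
$t6=200+4=204
$t4=8-1=7
cmp $t4, 2  (cmp 7,2)
bgt start: taken
$t1=M[204]=12
$t1=12+14=26
$t6=204+4=208
$t4=7-1=6
cmp $t4, 2  (cmp 6,2)
bgt start: taken
$t1=M[208]=-7
$t1=(-7)+14=7
$t6=208+4=212
$t4=6-1=5
cmp $t4, 2  (cmp 5,2)
bgt start: taken
$t1=M[212]=23
$t1=23+14=37
$t6=212+4=216
$t4=5-1=4
cmp $t4, 2  (cmp 4,2)
bgt start: taken
$t1=M[216]=28
$t1=28+14=42
$t6=216+4=220
$t4=4-1=3
cmp $t4, 2  (cmp 3,2)
bgt start: taken
$t1=M[220]=-4
$t1=(-4)+14=10
$t6=220+4=224
$t4=3-1=2
cmp $t4, 2  (cmp 2,2)
bgt start: not taken
$t1=10>>4=0
sw $t1, (208) → M[208]=0
halt.

0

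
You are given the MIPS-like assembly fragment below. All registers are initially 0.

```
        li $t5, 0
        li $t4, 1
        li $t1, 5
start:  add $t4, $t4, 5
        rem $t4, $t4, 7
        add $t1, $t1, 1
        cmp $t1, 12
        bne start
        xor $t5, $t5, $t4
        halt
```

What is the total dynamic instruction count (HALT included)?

40

$t5=0
$t4=1
$t1=5
$t4=1+5=6
$t4=6%7=6
$t1=5+1=6
cmp $t1, 12  (cmp 6,12)
bne start: taken
$t4=6+5=11
$t4=11%7=4
$t1=6+1=7
cmp $t1, 12  (cmp 7,12)
bne start: taken
$t4=4+5=9
$t4=9%7=2
$t1=7+1=8
cmp $t1, 12  (cmp 8,12)
bne start: taken
$t4=2+5=7
$t4=7%7=0
$t1=8+1=9
cmp $t1, 12  (cmp 9,12)
bne start: taken
$t4=0+5=5
$t4=5%7=5
$t1=9+1=10
cmp $t1, 12  (cmp 10,12)
bne start: taken
$t4=5+5=10
$t4=10%7=3
$t1=10+1=11
cmp $t1, 12  (cmp 11,12)
bne start: taken
$t4=3+5=8
$t4=8%7=1
$t1=11+1=12
cmp $t1, 12  (cmp 12,12)
bne start: not taken
$t5=0^1=1
halt.
Total executed instructions: 40.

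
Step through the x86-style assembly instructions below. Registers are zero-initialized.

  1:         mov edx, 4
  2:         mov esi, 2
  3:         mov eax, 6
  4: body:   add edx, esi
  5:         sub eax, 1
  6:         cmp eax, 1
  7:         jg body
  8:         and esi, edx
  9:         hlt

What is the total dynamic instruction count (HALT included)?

25

after mov edx, 4: edx=4
after mov esi, 2: esi=2
after mov eax, 6: eax=6
after add edx, esi: edx=4+2=6
after sub eax, 1: eax=6-1=5
cmp eax, 1  (cmp 5,1)
jg body: taken
after add edx, esi: edx=6+2=8
after sub eax, 1: eax=5-1=4
cmp eax, 1  (cmp 4,1)
jg body: taken
after add edx, esi: edx=8+2=10
after sub eax, 1: eax=4-1=3
cmp eax, 1  (cmp 3,1)
jg body: taken
after add edx, esi: edx=10+2=12
after sub eax, 1: eax=3-1=2
cmp eax, 1  (cmp 2,1)
jg body: taken
after add edx, esi: edx=12+2=14
after sub eax, 1: eax=2-1=1
cmp eax, 1  (cmp 1,1)
jg body: not taken
after and esi, edx: esi=2&14=2
halt.
Total executed instructions: 25.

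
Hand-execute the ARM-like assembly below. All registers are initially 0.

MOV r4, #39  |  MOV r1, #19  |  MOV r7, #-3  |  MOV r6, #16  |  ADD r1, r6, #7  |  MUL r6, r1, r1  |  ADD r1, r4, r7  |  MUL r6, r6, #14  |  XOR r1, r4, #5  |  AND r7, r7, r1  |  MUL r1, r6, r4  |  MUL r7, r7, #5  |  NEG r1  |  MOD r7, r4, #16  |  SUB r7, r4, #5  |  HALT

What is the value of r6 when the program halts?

MOV r4, #39 → r4=39
MOV r1, #19 → r1=19
MOV r7, #-3 → r7=-3
MOV r6, #16 → r6=16
ADD r1, r6, #7 → r1=16+7=23
MUL r6, r1, r1 → r6=23*23=529
ADD r1, r4, r7 → r1=39+(-3)=36
MUL r6, r6, #14 → r6=529*14=7406
XOR r1, r4, #5 → r1=39^5=34
AND r7, r7, r1 → r7=(-3)&34=32
MUL r1, r6, r4 → r1=7406*39=288834
MUL r7, r7, #5 → r7=32*5=160
NEG r1 → r1=-(288834)=-288834
MOD r7, r4, #16 → r7=39%16=7
SUB r7, r4, #5 → r7=39-5=34
halt.

7406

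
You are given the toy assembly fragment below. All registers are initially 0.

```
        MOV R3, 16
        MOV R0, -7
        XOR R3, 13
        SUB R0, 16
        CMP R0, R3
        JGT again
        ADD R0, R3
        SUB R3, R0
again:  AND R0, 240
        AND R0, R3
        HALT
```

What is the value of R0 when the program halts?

0

R3=16
R0=-7
R3=16^13=29
R0=(-7)-16=-23
CMP R0, R3  (cmp -23,29)
JGT again: not taken
R0=(-23)+29=6
R3=29-6=23
R0=6&240=0
R0=0&23=0
halt.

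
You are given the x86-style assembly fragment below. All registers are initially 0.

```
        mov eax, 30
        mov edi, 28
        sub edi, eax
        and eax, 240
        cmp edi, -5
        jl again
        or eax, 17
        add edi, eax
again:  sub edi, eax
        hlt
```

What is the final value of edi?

-2

after mov eax, 30: eax=30
after mov edi, 28: edi=28
after sub edi, eax: edi=28-30=-2
after and eax, 240: eax=30&240=16
cmp edi, -5  (cmp -2,-5)
jl again: not taken
after or eax, 17: eax=16|17=17
after add edi, eax: edi=(-2)+17=15
after sub edi, eax: edi=15-17=-2
halt.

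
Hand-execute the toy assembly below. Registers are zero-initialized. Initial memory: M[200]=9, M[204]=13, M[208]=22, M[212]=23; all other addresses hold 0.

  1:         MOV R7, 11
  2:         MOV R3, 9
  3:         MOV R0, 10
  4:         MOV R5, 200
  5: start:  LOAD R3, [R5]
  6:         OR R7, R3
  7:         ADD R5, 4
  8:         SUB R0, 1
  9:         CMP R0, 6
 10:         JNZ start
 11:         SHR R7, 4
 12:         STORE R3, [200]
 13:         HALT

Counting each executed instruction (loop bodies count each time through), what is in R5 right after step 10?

R7=11
R3=9
R0=10
R5=200
R3=M[200]=9
R7=11|9=11
R5=200+4=204
R0=10-1=9
CMP R0, 6  (cmp 9,6)
JNZ start: taken
After step 10: R5 = 204.

204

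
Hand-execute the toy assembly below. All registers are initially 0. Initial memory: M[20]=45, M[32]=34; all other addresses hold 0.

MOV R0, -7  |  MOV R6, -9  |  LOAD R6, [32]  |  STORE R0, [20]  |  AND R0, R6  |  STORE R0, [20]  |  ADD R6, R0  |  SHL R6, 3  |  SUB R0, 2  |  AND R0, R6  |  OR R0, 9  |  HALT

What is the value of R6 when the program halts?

528

MOV R0, -7 → R0=-7
MOV R6, -9 → R6=-9
LOAD R6, [32] → R6=M[32]=34
STORE R0, [20] → M[20]=-7
AND R0, R6 → R0=(-7)&34=32
STORE R0, [20] → M[20]=32
ADD R6, R0 → R6=34+32=66
SHL R6, 3 → R6=66<<3=528
SUB R0, 2 → R0=32-2=30
AND R0, R6 → R0=30&528=16
OR R0, 9 → R0=16|9=25
halt.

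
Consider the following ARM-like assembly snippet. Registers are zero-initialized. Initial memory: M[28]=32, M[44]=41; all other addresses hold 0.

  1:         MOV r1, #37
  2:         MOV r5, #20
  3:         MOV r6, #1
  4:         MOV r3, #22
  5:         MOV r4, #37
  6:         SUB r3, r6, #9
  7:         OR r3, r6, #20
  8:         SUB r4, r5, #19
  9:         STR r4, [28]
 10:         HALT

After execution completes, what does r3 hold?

MOV r1, #37 → r1=37
MOV r5, #20 → r5=20
MOV r6, #1 → r6=1
MOV r3, #22 → r3=22
MOV r4, #37 → r4=37
SUB r3, r6, #9 → r3=1-9=-8
OR r3, r6, #20 → r3=1|20=21
SUB r4, r5, #19 → r4=20-19=1
STR r4, [28] → M[28]=1
halt.

21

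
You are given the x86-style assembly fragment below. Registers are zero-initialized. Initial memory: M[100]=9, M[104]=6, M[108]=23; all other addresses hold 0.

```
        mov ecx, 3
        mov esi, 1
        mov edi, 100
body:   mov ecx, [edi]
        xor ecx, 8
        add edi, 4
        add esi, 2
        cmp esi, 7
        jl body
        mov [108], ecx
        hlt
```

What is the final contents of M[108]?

after mov ecx, 3: ecx=3
after mov esi, 1: esi=1
after mov edi, 100: edi=100
after mov ecx, [edi]: ecx=M[100]=9
after xor ecx, 8: ecx=9^8=1
after add edi, 4: edi=100+4=104
after add esi, 2: esi=1+2=3
cmp esi, 7  (cmp 3,7)
jl body: taken
after mov ecx, [edi]: ecx=M[104]=6
after xor ecx, 8: ecx=6^8=14
after add edi, 4: edi=104+4=108
after add esi, 2: esi=3+2=5
cmp esi, 7  (cmp 5,7)
jl body: taken
after mov ecx, [edi]: ecx=M[108]=23
after xor ecx, 8: ecx=23^8=31
after add edi, 4: edi=108+4=112
after add esi, 2: esi=5+2=7
cmp esi, 7  (cmp 7,7)
jl body: not taken
mov [108], ecx → M[108]=31
halt.

31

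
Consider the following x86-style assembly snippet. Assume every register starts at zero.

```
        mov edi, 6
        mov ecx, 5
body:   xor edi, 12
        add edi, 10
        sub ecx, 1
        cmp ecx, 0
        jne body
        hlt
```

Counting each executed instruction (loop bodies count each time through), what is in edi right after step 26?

60

after mov edi, 6: edi=6
after mov ecx, 5: ecx=5
after xor edi, 12: edi=6^12=10
after add edi, 10: edi=10+10=20
after sub ecx, 1: ecx=5-1=4
cmp ecx, 0  (cmp 4,0)
jne body: taken
after xor edi, 12: edi=20^12=24
after add edi, 10: edi=24+10=34
after sub ecx, 1: ecx=4-1=3
cmp ecx, 0  (cmp 3,0)
jne body: taken
after xor edi, 12: edi=34^12=46
after add edi, 10: edi=46+10=56
after sub ecx, 1: ecx=3-1=2
cmp ecx, 0  (cmp 2,0)
jne body: taken
after xor edi, 12: edi=56^12=52
after add edi, 10: edi=52+10=62
after sub ecx, 1: ecx=2-1=1
cmp ecx, 0  (cmp 1,0)
jne body: taken
after xor edi, 12: edi=62^12=50
after add edi, 10: edi=50+10=60
after sub ecx, 1: ecx=1-1=0
cmp ecx, 0  (cmp 0,0)
After step 26: edi = 60.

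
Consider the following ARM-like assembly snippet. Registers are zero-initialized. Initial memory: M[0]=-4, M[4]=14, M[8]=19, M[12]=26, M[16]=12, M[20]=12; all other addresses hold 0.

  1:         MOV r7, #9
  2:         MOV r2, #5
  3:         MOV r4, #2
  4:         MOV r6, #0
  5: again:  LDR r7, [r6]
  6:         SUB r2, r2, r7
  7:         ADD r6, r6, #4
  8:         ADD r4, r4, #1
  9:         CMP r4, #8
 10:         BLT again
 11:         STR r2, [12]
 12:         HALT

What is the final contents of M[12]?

r7=9
r2=5
r4=2
r6=0
r7=M[0]=-4
r2=5-(-4)=9
r6=0+4=4
r4=2+1=3
CMP r4, #8  (cmp 3,8)
BLT again: taken
r7=M[4]=14
r2=9-14=-5
r6=4+4=8
r4=3+1=4
CMP r4, #8  (cmp 4,8)
BLT again: taken
r7=M[8]=19
r2=(-5)-19=-24
r6=8+4=12
r4=4+1=5
CMP r4, #8  (cmp 5,8)
BLT again: taken
r7=M[12]=26
r2=(-24)-26=-50
r6=12+4=16
r4=5+1=6
CMP r4, #8  (cmp 6,8)
BLT again: taken
r7=M[16]=12
r2=(-50)-12=-62
r6=16+4=20
r4=6+1=7
CMP r4, #8  (cmp 7,8)
BLT again: taken
r7=M[20]=12
r2=(-62)-12=-74
r6=20+4=24
r4=7+1=8
CMP r4, #8  (cmp 8,8)
BLT again: not taken
STR r2, [12] → M[12]=-74
halt.

-74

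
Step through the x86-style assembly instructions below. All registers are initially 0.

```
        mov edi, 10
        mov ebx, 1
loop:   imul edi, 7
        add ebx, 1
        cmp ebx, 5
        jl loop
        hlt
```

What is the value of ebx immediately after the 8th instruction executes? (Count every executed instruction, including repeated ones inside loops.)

mov edi, 10 → edi=10
mov ebx, 1 → ebx=1
imul edi, 7 → edi=10*7=70
add ebx, 1 → ebx=1+1=2
cmp ebx, 5  (cmp 2,5)
jl loop: taken
imul edi, 7 → edi=70*7=490
add ebx, 1 → ebx=2+1=3
After step 8: ebx = 3.

3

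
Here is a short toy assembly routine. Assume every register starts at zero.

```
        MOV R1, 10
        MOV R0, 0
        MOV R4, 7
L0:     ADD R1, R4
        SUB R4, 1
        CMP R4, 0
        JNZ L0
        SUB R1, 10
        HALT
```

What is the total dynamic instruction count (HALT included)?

33

R1=10
R0=0
R4=7
R1=10+7=17
R4=7-1=6
CMP R4, 0  (cmp 6,0)
JNZ L0: taken
R1=17+6=23
R4=6-1=5
CMP R4, 0  (cmp 5,0)
JNZ L0: taken
R1=23+5=28
R4=5-1=4
CMP R4, 0  (cmp 4,0)
JNZ L0: taken
R1=28+4=32
R4=4-1=3
CMP R4, 0  (cmp 3,0)
JNZ L0: taken
R1=32+3=35
R4=3-1=2
CMP R4, 0  (cmp 2,0)
JNZ L0: taken
R1=35+2=37
R4=2-1=1
CMP R4, 0  (cmp 1,0)
JNZ L0: taken
R1=37+1=38
R4=1-1=0
CMP R4, 0  (cmp 0,0)
JNZ L0: not taken
R1=38-10=28
halt.
Total executed instructions: 33.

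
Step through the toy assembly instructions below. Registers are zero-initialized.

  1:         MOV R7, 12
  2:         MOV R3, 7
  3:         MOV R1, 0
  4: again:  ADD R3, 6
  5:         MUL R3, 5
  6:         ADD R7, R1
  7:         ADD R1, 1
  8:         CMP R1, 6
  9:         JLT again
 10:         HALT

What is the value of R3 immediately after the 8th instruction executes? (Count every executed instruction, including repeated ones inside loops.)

65

MOV R7, 12 → R7=12
MOV R3, 7 → R3=7
MOV R1, 0 → R1=0
ADD R3, 6 → R3=7+6=13
MUL R3, 5 → R3=13*5=65
ADD R7, R1 → R7=12+0=12
ADD R1, 1 → R1=0+1=1
CMP R1, 6  (cmp 1,6)
After step 8: R3 = 65.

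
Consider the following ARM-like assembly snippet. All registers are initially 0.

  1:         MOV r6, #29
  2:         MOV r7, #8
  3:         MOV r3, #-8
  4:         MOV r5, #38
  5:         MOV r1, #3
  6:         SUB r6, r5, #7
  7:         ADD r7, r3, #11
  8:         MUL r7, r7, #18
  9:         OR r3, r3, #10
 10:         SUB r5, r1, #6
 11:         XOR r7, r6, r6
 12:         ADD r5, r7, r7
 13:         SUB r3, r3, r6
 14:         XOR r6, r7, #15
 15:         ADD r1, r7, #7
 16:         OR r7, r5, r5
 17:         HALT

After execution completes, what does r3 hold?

r6=29
r7=8
r3=-8
r5=38
r1=3
r6=38-7=31
r7=(-8)+11=3
r7=3*18=54
r3=(-8)|10=-6
r5=3-6=-3
r7=31^31=0
r5=0+0=0
r3=(-6)-31=-37
r6=0^15=15
r1=0+7=7
r7=0|0=0
halt.

-37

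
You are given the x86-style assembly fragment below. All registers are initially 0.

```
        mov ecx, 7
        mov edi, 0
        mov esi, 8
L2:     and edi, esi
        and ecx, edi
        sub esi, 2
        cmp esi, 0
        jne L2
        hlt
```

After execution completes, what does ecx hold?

0

after mov ecx, 7: ecx=7
after mov edi, 0: edi=0
after mov esi, 8: esi=8
after and edi, esi: edi=0&8=0
after and ecx, edi: ecx=7&0=0
after sub esi, 2: esi=8-2=6
cmp esi, 0  (cmp 6,0)
jne L2: taken
after and edi, esi: edi=0&6=0
after and ecx, edi: ecx=0&0=0
after sub esi, 2: esi=6-2=4
cmp esi, 0  (cmp 4,0)
jne L2: taken
after and edi, esi: edi=0&4=0
after and ecx, edi: ecx=0&0=0
after sub esi, 2: esi=4-2=2
cmp esi, 0  (cmp 2,0)
jne L2: taken
after and edi, esi: edi=0&2=0
after and ecx, edi: ecx=0&0=0
after sub esi, 2: esi=2-2=0
cmp esi, 0  (cmp 0,0)
jne L2: not taken
halt.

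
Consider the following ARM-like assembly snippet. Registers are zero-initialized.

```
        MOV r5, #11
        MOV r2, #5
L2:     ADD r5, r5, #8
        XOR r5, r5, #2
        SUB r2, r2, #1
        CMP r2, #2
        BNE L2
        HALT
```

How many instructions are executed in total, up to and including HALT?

18

r5=11
r2=5
r5=11+8=19
r5=19^2=17
r2=5-1=4
CMP r2, #2  (cmp 4,2)
BNE L2: taken
r5=17+8=25
r5=25^2=27
r2=4-1=3
CMP r2, #2  (cmp 3,2)
BNE L2: taken
r5=27+8=35
r5=35^2=33
r2=3-1=2
CMP r2, #2  (cmp 2,2)
BNE L2: not taken
halt.
Total executed instructions: 18.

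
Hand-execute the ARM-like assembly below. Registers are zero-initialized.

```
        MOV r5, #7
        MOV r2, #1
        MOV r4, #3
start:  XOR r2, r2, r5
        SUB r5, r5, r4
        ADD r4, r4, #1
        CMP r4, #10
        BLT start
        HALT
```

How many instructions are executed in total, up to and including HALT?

r5=7
r2=1
r4=3
r2=1^7=6
r5=7-3=4
r4=3+1=4
CMP r4, #10  (cmp 4,10)
BLT start: taken
r2=6^4=2
r5=4-4=0
r4=4+1=5
CMP r4, #10  (cmp 5,10)
BLT start: taken
r2=2^0=2
r5=0-5=-5
r4=5+1=6
CMP r4, #10  (cmp 6,10)
BLT start: taken
r2=2^(-5)=-7
r5=(-5)-6=-11
r4=6+1=7
CMP r4, #10  (cmp 7,10)
BLT start: taken
r2=(-7)^(-11)=12
r5=(-11)-7=-18
r4=7+1=8
CMP r4, #10  (cmp 8,10)
BLT start: taken
r2=12^(-18)=-30
r5=(-18)-8=-26
r4=8+1=9
CMP r4, #10  (cmp 9,10)
BLT start: taken
r2=(-30)^(-26)=4
r5=(-26)-9=-35
r4=9+1=10
CMP r4, #10  (cmp 10,10)
BLT start: not taken
halt.
Total executed instructions: 39.

39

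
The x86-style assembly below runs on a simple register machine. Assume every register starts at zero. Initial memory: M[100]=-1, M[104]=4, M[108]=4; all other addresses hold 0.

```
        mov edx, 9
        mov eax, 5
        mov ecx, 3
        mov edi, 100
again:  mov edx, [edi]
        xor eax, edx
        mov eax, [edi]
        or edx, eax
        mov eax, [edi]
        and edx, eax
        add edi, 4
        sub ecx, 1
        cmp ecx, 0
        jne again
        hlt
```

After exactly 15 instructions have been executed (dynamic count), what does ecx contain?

edx=9
eax=5
ecx=3
edi=100
edx=M[100]=-1
eax=5^(-1)=-6
eax=M[100]=-1
edx=(-1)|(-1)=-1
eax=M[100]=-1
edx=(-1)&(-1)=-1
edi=100+4=104
ecx=3-1=2
cmp ecx, 0  (cmp 2,0)
jne again: taken
edx=M[104]=4
After step 15: ecx = 2.

2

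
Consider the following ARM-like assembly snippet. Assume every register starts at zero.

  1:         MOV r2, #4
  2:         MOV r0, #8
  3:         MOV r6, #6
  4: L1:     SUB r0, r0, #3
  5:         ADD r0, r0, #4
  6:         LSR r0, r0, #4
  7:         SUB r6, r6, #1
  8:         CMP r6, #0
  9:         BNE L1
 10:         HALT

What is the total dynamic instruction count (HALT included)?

r2=4
r0=8
r6=6
r0=8-3=5
r0=5+4=9
r0=9>>4=0
r6=6-1=5
CMP r6, #0  (cmp 5,0)
BNE L1: taken
r0=0-3=-3
r0=(-3)+4=1
r0=1>>4=0
r6=5-1=4
CMP r6, #0  (cmp 4,0)
BNE L1: taken
r0=0-3=-3
r0=(-3)+4=1
r0=1>>4=0
r6=4-1=3
CMP r6, #0  (cmp 3,0)
BNE L1: taken
r0=0-3=-3
r0=(-3)+4=1
r0=1>>4=0
r6=3-1=2
CMP r6, #0  (cmp 2,0)
BNE L1: taken
r0=0-3=-3
r0=(-3)+4=1
r0=1>>4=0
r6=2-1=1
CMP r6, #0  (cmp 1,0)
BNE L1: taken
r0=0-3=-3
r0=(-3)+4=1
r0=1>>4=0
r6=1-1=0
CMP r6, #0  (cmp 0,0)
BNE L1: not taken
halt.
Total executed instructions: 40.

40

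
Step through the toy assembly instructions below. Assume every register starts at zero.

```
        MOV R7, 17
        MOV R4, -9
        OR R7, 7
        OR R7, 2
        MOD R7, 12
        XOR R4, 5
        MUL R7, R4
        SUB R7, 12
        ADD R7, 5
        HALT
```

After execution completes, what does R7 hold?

after MOV R7, 17: R7=17
after MOV R4, -9: R4=-9
after OR R7, 7: R7=17|7=23
after OR R7, 2: R7=23|2=23
after MOD R7, 12: R7=23%12=11
after XOR R4, 5: R4=(-9)^5=-14
after MUL R7, R4: R7=11*(-14)=-154
after SUB R7, 12: R7=(-154)-12=-166
after ADD R7, 5: R7=(-166)+5=-161
halt.

-161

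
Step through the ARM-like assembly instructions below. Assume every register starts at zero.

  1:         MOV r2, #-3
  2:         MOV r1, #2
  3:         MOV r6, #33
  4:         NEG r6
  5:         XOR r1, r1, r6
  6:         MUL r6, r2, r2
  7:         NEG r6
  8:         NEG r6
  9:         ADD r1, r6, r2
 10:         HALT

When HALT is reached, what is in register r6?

after MOV r2, #-3: r2=-3
after MOV r1, #2: r1=2
after MOV r6, #33: r6=33
after NEG r6: r6=-(33)=-33
after XOR r1, r1, r6: r1=2^(-33)=-35
after MUL r6, r2, r2: r6=(-3)*(-3)=9
after NEG r6: r6=-(9)=-9
after NEG r6: r6=-(-9)=9
after ADD r1, r6, r2: r1=9+(-3)=6
halt.

9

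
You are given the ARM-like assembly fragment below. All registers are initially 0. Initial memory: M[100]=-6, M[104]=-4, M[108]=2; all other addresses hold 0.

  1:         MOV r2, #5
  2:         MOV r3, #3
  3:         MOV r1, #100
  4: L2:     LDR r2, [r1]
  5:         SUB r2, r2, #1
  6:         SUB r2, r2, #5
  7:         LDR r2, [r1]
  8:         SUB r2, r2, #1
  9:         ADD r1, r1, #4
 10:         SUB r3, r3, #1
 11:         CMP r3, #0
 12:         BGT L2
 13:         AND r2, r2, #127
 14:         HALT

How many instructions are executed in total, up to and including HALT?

32

MOV r2, #5 → r2=5
MOV r3, #3 → r3=3
MOV r1, #100 → r1=100
LDR r2, [r1] → r2=M[100]=-6
SUB r2, r2, #1 → r2=(-6)-1=-7
SUB r2, r2, #5 → r2=(-7)-5=-12
LDR r2, [r1] → r2=M[100]=-6
SUB r2, r2, #1 → r2=(-6)-1=-7
ADD r1, r1, #4 → r1=100+4=104
SUB r3, r3, #1 → r3=3-1=2
CMP r3, #0  (cmp 2,0)
BGT L2: taken
LDR r2, [r1] → r2=M[104]=-4
SUB r2, r2, #1 → r2=(-4)-1=-5
SUB r2, r2, #5 → r2=(-5)-5=-10
LDR r2, [r1] → r2=M[104]=-4
SUB r2, r2, #1 → r2=(-4)-1=-5
ADD r1, r1, #4 → r1=104+4=108
SUB r3, r3, #1 → r3=2-1=1
CMP r3, #0  (cmp 1,0)
BGT L2: taken
LDR r2, [r1] → r2=M[108]=2
SUB r2, r2, #1 → r2=2-1=1
SUB r2, r2, #5 → r2=1-5=-4
LDR r2, [r1] → r2=M[108]=2
SUB r2, r2, #1 → r2=2-1=1
ADD r1, r1, #4 → r1=108+4=112
SUB r3, r3, #1 → r3=1-1=0
CMP r3, #0  (cmp 0,0)
BGT L2: not taken
AND r2, r2, #127 → r2=1&127=1
halt.
Total executed instructions: 32.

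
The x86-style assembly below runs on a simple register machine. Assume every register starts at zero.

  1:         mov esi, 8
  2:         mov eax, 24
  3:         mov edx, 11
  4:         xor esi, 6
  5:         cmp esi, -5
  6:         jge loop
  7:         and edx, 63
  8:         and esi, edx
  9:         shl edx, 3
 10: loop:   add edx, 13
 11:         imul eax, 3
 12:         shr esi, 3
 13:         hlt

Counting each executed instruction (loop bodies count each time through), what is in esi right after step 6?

14

after mov esi, 8: esi=8
after mov eax, 24: eax=24
after mov edx, 11: edx=11
after xor esi, 6: esi=8^6=14
cmp esi, -5  (cmp 14,-5)
jge loop: taken
After step 6: esi = 14.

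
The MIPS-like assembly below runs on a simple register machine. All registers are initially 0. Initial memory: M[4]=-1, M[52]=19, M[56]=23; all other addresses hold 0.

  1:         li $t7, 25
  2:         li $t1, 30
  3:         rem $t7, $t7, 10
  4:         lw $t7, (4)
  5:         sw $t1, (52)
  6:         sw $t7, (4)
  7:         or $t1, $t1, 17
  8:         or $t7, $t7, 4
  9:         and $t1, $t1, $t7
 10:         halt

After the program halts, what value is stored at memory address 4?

-1

li $t7, 25 → $t7=25
li $t1, 30 → $t1=30
rem $t7, $t7, 10 → $t7=25%10=5
lw $t7, (4) → $t7=M[4]=-1
sw $t1, (52) → M[52]=30
sw $t7, (4) → M[4]=-1
or $t1, $t1, 17 → $t1=30|17=31
or $t7, $t7, 4 → $t7=(-1)|4=-1
and $t1, $t1, $t7 → $t1=31&(-1)=31
halt.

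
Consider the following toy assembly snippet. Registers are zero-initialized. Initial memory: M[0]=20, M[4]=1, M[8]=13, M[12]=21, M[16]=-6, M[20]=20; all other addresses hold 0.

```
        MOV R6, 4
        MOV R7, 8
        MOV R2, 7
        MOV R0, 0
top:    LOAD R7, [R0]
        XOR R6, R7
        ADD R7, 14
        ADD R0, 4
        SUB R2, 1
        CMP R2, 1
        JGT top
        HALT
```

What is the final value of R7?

MOV R6, 4 → R6=4
MOV R7, 8 → R7=8
MOV R2, 7 → R2=7
MOV R0, 0 → R0=0
LOAD R7, [R0] → R7=M[0]=20
XOR R6, R7 → R6=4^20=16
ADD R7, 14 → R7=20+14=34
ADD R0, 4 → R0=0+4=4
SUB R2, 1 → R2=7-1=6
CMP R2, 1  (cmp 6,1)
JGT top: taken
LOAD R7, [R0] → R7=M[4]=1
XOR R6, R7 → R6=16^1=17
ADD R7, 14 → R7=1+14=15
ADD R0, 4 → R0=4+4=8
SUB R2, 1 → R2=6-1=5
CMP R2, 1  (cmp 5,1)
JGT top: taken
LOAD R7, [R0] → R7=M[8]=13
XOR R6, R7 → R6=17^13=28
ADD R7, 14 → R7=13+14=27
ADD R0, 4 → R0=8+4=12
SUB R2, 1 → R2=5-1=4
CMP R2, 1  (cmp 4,1)
JGT top: taken
LOAD R7, [R0] → R7=M[12]=21
XOR R6, R7 → R6=28^21=9
ADD R7, 14 → R7=21+14=35
ADD R0, 4 → R0=12+4=16
SUB R2, 1 → R2=4-1=3
CMP R2, 1  (cmp 3,1)
JGT top: taken
LOAD R7, [R0] → R7=M[16]=-6
XOR R6, R7 → R6=9^(-6)=-13
ADD R7, 14 → R7=(-6)+14=8
ADD R0, 4 → R0=16+4=20
SUB R2, 1 → R2=3-1=2
CMP R2, 1  (cmp 2,1)
JGT top: taken
LOAD R7, [R0] → R7=M[20]=20
XOR R6, R7 → R6=(-13)^20=-25
ADD R7, 14 → R7=20+14=34
ADD R0, 4 → R0=20+4=24
SUB R2, 1 → R2=2-1=1
CMP R2, 1  (cmp 1,1)
JGT top: not taken
halt.

34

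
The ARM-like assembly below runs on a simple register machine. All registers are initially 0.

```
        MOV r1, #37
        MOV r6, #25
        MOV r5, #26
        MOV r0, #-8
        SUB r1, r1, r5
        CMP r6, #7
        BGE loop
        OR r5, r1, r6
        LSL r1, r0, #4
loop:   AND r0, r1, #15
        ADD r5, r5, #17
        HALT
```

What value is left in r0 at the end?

after MOV r1, #37: r1=37
after MOV r6, #25: r6=25
after MOV r5, #26: r5=26
after MOV r0, #-8: r0=-8
after SUB r1, r1, r5: r1=37-26=11
CMP r6, #7  (cmp 25,7)
BGE loop: taken
after AND r0, r1, #15: r0=11&15=11
after ADD r5, r5, #17: r5=26+17=43
halt.

11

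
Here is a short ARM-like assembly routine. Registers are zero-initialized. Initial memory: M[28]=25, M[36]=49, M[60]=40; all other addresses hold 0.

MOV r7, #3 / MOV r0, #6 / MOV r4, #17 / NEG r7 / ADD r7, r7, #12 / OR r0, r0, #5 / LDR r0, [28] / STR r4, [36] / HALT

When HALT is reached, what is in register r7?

9

r7=3
r0=6
r4=17
r7=-(3)=-3
r7=(-3)+12=9
r0=6|5=7
r0=M[28]=25
STR r4, [36] → M[36]=17
halt.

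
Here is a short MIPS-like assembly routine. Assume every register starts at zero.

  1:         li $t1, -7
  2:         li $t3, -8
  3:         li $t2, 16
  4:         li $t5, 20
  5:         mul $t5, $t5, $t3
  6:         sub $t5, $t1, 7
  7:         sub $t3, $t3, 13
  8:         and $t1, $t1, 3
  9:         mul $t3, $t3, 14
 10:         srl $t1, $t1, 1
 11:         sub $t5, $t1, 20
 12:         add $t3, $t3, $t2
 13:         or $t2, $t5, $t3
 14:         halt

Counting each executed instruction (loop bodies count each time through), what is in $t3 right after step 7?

after li $t1, -7: $t1=-7
after li $t3, -8: $t3=-8
after li $t2, 16: $t2=16
after li $t5, 20: $t5=20
after mul $t5, $t5, $t3: $t5=20*(-8)=-160
after sub $t5, $t1, 7: $t5=(-7)-7=-14
after sub $t3, $t3, 13: $t3=(-8)-13=-21
After step 7: $t3 = -21.

-21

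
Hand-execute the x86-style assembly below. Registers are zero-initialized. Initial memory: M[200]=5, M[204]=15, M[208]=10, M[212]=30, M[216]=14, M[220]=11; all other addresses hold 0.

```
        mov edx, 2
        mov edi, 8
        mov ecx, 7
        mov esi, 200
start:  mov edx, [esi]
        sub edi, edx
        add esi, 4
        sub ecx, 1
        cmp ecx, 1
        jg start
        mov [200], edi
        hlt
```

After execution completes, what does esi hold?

224

edx=2
edi=8
ecx=7
esi=200
edx=M[200]=5
edi=8-5=3
esi=200+4=204
ecx=7-1=6
cmp ecx, 1  (cmp 6,1)
jg start: taken
edx=M[204]=15
edi=3-15=-12
esi=204+4=208
ecx=6-1=5
cmp ecx, 1  (cmp 5,1)
jg start: taken
edx=M[208]=10
edi=(-12)-10=-22
esi=208+4=212
ecx=5-1=4
cmp ecx, 1  (cmp 4,1)
jg start: taken
edx=M[212]=30
edi=(-22)-30=-52
esi=212+4=216
ecx=4-1=3
cmp ecx, 1  (cmp 3,1)
jg start: taken
edx=M[216]=14
edi=(-52)-14=-66
esi=216+4=220
ecx=3-1=2
cmp ecx, 1  (cmp 2,1)
jg start: taken
edx=M[220]=11
edi=(-66)-11=-77
esi=220+4=224
ecx=2-1=1
cmp ecx, 1  (cmp 1,1)
jg start: not taken
mov [200], edi → M[200]=-77
halt.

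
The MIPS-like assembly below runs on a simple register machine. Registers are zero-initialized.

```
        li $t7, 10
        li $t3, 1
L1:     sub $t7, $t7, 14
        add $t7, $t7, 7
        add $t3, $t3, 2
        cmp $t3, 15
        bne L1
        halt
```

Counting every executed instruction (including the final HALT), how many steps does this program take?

li $t7, 10 → $t7=10
li $t3, 1 → $t3=1
sub $t7, $t7, 14 → $t7=10-14=-4
add $t7, $t7, 7 → $t7=(-4)+7=3
add $t3, $t3, 2 → $t3=1+2=3
cmp $t3, 15  (cmp 3,15)
bne L1: taken
sub $t7, $t7, 14 → $t7=3-14=-11
add $t7, $t7, 7 → $t7=(-11)+7=-4
add $t3, $t3, 2 → $t3=3+2=5
cmp $t3, 15  (cmp 5,15)
bne L1: taken
sub $t7, $t7, 14 → $t7=(-4)-14=-18
add $t7, $t7, 7 → $t7=(-18)+7=-11
add $t3, $t3, 2 → $t3=5+2=7
cmp $t3, 15  (cmp 7,15)
bne L1: taken
sub $t7, $t7, 14 → $t7=(-11)-14=-25
add $t7, $t7, 7 → $t7=(-25)+7=-18
add $t3, $t3, 2 → $t3=7+2=9
cmp $t3, 15  (cmp 9,15)
bne L1: taken
sub $t7, $t7, 14 → $t7=(-18)-14=-32
add $t7, $t7, 7 → $t7=(-32)+7=-25
add $t3, $t3, 2 → $t3=9+2=11
cmp $t3, 15  (cmp 11,15)
bne L1: taken
sub $t7, $t7, 14 → $t7=(-25)-14=-39
add $t7, $t7, 7 → $t7=(-39)+7=-32
add $t3, $t3, 2 → $t3=11+2=13
cmp $t3, 15  (cmp 13,15)
bne L1: taken
sub $t7, $t7, 14 → $t7=(-32)-14=-46
add $t7, $t7, 7 → $t7=(-46)+7=-39
add $t3, $t3, 2 → $t3=13+2=15
cmp $t3, 15  (cmp 15,15)
bne L1: not taken
halt.
Total executed instructions: 38.

38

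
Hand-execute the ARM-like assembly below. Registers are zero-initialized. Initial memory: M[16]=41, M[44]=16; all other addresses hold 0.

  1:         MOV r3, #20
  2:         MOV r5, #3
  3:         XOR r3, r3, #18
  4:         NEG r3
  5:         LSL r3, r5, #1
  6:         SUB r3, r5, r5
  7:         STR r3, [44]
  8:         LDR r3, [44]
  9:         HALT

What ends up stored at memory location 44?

0

r3=20
r5=3
r3=20^18=6
r3=-(6)=-6
r3=3<<1=6
r3=3-3=0
STR r3, [44] → M[44]=0
r3=M[44]=0
halt.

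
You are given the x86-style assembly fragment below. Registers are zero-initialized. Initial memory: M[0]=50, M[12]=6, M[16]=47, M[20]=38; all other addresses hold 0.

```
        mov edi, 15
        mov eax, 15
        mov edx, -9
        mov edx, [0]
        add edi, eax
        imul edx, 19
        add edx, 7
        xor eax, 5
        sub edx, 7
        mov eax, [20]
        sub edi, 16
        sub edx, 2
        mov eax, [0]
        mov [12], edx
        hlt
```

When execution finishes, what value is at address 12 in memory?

mov edi, 15 → edi=15
mov eax, 15 → eax=15
mov edx, -9 → edx=-9
mov edx, [0] → edx=M[0]=50
add edi, eax → edi=15+15=30
imul edx, 19 → edx=50*19=950
add edx, 7 → edx=950+7=957
xor eax, 5 → eax=15^5=10
sub edx, 7 → edx=957-7=950
mov eax, [20] → eax=M[20]=38
sub edi, 16 → edi=30-16=14
sub edx, 2 → edx=950-2=948
mov eax, [0] → eax=M[0]=50
mov [12], edx → M[12]=948
halt.

948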